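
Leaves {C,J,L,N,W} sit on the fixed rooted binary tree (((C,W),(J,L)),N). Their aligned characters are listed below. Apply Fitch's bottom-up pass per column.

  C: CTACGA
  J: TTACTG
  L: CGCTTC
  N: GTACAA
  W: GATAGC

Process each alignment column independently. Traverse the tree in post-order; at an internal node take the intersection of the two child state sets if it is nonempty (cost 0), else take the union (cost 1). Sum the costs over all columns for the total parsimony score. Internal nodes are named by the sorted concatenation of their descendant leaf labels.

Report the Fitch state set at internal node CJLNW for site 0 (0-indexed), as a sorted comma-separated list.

C,G

site 0, node CW: C={C} ∪ W={G} → {C,G} (+1)
site 0, node JL: J={T} ∪ L={C} → {C,T} (+1)
site 0, node CJLW: CW={C,G} ∩ JL={C,T} → {C} (+0)
site 0, node CJLNW: CJLW={C} ∪ N={G} → {C,G} (+1)
site 1, node CW: C={T} ∪ W={A} → {A,T} (+1)
site 1, node JL: J={T} ∪ L={G} → {G,T} (+1)
site 1, node CJLW: CW={A,T} ∩ JL={G,T} → {T} (+0)
site 1, node CJLNW: CJLW={T} ∩ N={T} → {T} (+0)
site 2, node CW: C={A} ∪ W={T} → {A,T} (+1)
site 2, node JL: J={A} ∪ L={C} → {A,C} (+1)
site 2, node CJLW: CW={A,T} ∩ JL={A,C} → {A} (+0)
site 2, node CJLNW: CJLW={A} ∩ N={A} → {A} (+0)
site 3, node CW: C={C} ∪ W={A} → {A,C} (+1)
site 3, node JL: J={C} ∪ L={T} → {C,T} (+1)
site 3, node CJLW: CW={A,C} ∩ JL={C,T} → {C} (+0)
site 3, node CJLNW: CJLW={C} ∩ N={C} → {C} (+0)
site 4, node CW: C={G} ∩ W={G} → {G} (+0)
site 4, node JL: J={T} ∩ L={T} → {T} (+0)
site 4, node CJLW: CW={G} ∪ JL={T} → {G,T} (+1)
site 4, node CJLNW: CJLW={G,T} ∪ N={A} → {A,G,T} (+1)
site 5, node CW: C={A} ∪ W={C} → {A,C} (+1)
site 5, node JL: J={G} ∪ L={C} → {C,G} (+1)
site 5, node CJLW: CW={A,C} ∩ JL={C,G} → {C} (+0)
site 5, node CJLNW: CJLW={C} ∪ N={A} → {A,C} (+1)
per-site changes: [3, 2, 2, 2, 2, 3]; total = 14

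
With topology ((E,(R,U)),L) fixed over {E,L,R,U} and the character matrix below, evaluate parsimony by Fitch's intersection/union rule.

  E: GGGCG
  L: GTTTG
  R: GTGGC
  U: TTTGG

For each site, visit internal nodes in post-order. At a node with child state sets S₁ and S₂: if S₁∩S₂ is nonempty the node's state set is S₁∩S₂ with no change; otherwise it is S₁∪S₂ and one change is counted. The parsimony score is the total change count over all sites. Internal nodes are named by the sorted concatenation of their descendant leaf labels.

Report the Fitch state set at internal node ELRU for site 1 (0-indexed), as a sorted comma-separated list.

T

RU@0: {G} ∪ {T} = {G,T} (union, +1)
ERU@0: {G} ∩ {G,T} = {G} (intersection, +0)
ELRU@0: {G} ∩ {G} = {G} (intersection, +0)
RU@1: {T} ∩ {T} = {T} (intersection, +0)
ERU@1: {G} ∪ {T} = {G,T} (union, +1)
ELRU@1: {G,T} ∩ {T} = {T} (intersection, +0)
RU@2: {G} ∪ {T} = {G,T} (union, +1)
ERU@2: {G} ∩ {G,T} = {G} (intersection, +0)
ELRU@2: {G} ∪ {T} = {G,T} (union, +1)
RU@3: {G} ∩ {G} = {G} (intersection, +0)
ERU@3: {C} ∪ {G} = {C,G} (union, +1)
ELRU@3: {C,G} ∪ {T} = {C,G,T} (union, +1)
RU@4: {C} ∪ {G} = {C,G} (union, +1)
ERU@4: {G} ∩ {C,G} = {G} (intersection, +0)
ELRU@4: {G} ∩ {G} = {G} (intersection, +0)
per-site changes: [1, 1, 2, 2, 1]; total = 7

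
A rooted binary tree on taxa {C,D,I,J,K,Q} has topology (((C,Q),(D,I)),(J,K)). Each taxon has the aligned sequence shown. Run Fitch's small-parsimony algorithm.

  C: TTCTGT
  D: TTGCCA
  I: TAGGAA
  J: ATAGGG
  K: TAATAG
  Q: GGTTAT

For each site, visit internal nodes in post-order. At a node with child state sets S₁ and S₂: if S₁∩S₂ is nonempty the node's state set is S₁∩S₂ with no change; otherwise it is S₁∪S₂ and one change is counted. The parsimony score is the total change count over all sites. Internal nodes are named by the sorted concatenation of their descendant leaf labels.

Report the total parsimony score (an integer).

16

CQ@0: {T} ∪ {G} = {G,T} (union, +1)
DI@0: {T} ∩ {T} = {T} (intersection, +0)
CDIQ@0: {G,T} ∩ {T} = {T} (intersection, +0)
JK@0: {A} ∪ {T} = {A,T} (union, +1)
CDIJKQ@0: {T} ∩ {A,T} = {T} (intersection, +0)
CQ@1: {T} ∪ {G} = {G,T} (union, +1)
DI@1: {T} ∪ {A} = {A,T} (union, +1)
CDIQ@1: {G,T} ∩ {A,T} = {T} (intersection, +0)
JK@1: {T} ∪ {A} = {A,T} (union, +1)
CDIJKQ@1: {T} ∩ {A,T} = {T} (intersection, +0)
CQ@2: {C} ∪ {T} = {C,T} (union, +1)
DI@2: {G} ∩ {G} = {G} (intersection, +0)
CDIQ@2: {C,T} ∪ {G} = {C,G,T} (union, +1)
JK@2: {A} ∩ {A} = {A} (intersection, +0)
CDIJKQ@2: {C,G,T} ∪ {A} = {A,C,G,T} (union, +1)
CQ@3: {T} ∩ {T} = {T} (intersection, +0)
DI@3: {C} ∪ {G} = {C,G} (union, +1)
CDIQ@3: {T} ∪ {C,G} = {C,G,T} (union, +1)
JK@3: {G} ∪ {T} = {G,T} (union, +1)
CDIJKQ@3: {C,G,T} ∩ {G,T} = {G,T} (intersection, +0)
CQ@4: {G} ∪ {A} = {A,G} (union, +1)
DI@4: {C} ∪ {A} = {A,C} (union, +1)
CDIQ@4: {A,G} ∩ {A,C} = {A} (intersection, +0)
JK@4: {G} ∪ {A} = {A,G} (union, +1)
CDIJKQ@4: {A} ∩ {A,G} = {A} (intersection, +0)
CQ@5: {T} ∩ {T} = {T} (intersection, +0)
DI@5: {A} ∩ {A} = {A} (intersection, +0)
CDIQ@5: {T} ∪ {A} = {A,T} (union, +1)
JK@5: {G} ∩ {G} = {G} (intersection, +0)
CDIJKQ@5: {A,T} ∪ {G} = {A,G,T} (union, +1)
per-site changes: [2, 3, 3, 3, 3, 2]; total = 16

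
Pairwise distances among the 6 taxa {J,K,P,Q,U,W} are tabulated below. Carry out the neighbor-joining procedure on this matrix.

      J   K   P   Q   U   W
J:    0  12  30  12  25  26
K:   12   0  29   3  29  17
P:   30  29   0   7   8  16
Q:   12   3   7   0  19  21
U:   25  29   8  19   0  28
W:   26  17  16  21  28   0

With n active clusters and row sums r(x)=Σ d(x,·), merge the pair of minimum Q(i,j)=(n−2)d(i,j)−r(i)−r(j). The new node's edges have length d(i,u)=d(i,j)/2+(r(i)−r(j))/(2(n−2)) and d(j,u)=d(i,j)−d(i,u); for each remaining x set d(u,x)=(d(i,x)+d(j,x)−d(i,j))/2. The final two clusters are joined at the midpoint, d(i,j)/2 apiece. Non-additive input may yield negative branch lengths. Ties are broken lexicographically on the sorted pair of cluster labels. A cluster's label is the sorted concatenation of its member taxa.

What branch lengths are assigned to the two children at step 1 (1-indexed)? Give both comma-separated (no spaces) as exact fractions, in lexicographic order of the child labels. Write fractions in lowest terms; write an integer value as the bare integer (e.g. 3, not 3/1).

13/8,51/8

step 1: merge (P,U) at d=8, Q=-167; branch lengths P→13/8, U→51/8; new cluster PU
  updated: d(J,PU)=47/2, d(K,PU)=25, d(PU,Q)=9, d(PU,W)=18
step 2: merge (PU,W) at d=18, Q=-207/2; branch lengths PU→95/12, W→121/12; new cluster PUW
  updated: d(J,PUW)=63/4, d(K,PUW)=12, d(PUW,Q)=6
step 3: merge (J,K) at d=12, Q=-171/4; branch lengths J→147/16, K→45/16; new cluster JK
  updated: d(JK,PUW)=63/8, d(JK,Q)=3/2
step 4: merge (JK,PUW) at d=63/8, Q=-123/8; branch lengths JK→27/16, PUW→99/16; new cluster JKPUW
  updated: d(JKPUW,Q)=-3/16
step 5: merge (JKPUW,Q) at d=-3/16; branch lengths JKPUW→-3/32, Q→-3/32; new cluster JKPQUW
final tree: (((J:147/16,K:45/16):27/16,((P:13/8,U:51/8):95/12,W:121/12):99/16):-3/32,Q:-3/32)
total length: 731/16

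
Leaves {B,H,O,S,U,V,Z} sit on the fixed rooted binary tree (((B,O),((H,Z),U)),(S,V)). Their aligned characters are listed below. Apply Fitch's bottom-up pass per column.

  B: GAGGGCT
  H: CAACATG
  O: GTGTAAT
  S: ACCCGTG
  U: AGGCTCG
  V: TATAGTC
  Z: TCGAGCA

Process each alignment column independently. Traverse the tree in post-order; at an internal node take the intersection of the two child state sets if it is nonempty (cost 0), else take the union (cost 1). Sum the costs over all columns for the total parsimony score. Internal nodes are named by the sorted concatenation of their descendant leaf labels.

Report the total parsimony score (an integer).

BO@0: {G} ∩ {G} = {G} (intersection, +0)
HZ@0: {C} ∪ {T} = {C,T} (union, +1)
HUZ@0: {C,T} ∪ {A} = {A,C,T} (union, +1)
BHOUZ@0: {G} ∪ {A,C,T} = {A,C,G,T} (union, +1)
SV@0: {A} ∪ {T} = {A,T} (union, +1)
BHOSUVZ@0: {A,C,G,T} ∩ {A,T} = {A,T} (intersection, +0)
BO@1: {A} ∪ {T} = {A,T} (union, +1)
HZ@1: {A} ∪ {C} = {A,C} (union, +1)
HUZ@1: {A,C} ∪ {G} = {A,C,G} (union, +1)
BHOUZ@1: {A,T} ∩ {A,C,G} = {A} (intersection, +0)
SV@1: {C} ∪ {A} = {A,C} (union, +1)
BHOSUVZ@1: {A} ∩ {A,C} = {A} (intersection, +0)
BO@2: {G} ∩ {G} = {G} (intersection, +0)
HZ@2: {A} ∪ {G} = {A,G} (union, +1)
HUZ@2: {A,G} ∩ {G} = {G} (intersection, +0)
BHOUZ@2: {G} ∩ {G} = {G} (intersection, +0)
SV@2: {C} ∪ {T} = {C,T} (union, +1)
BHOSUVZ@2: {G} ∪ {C,T} = {C,G,T} (union, +1)
BO@3: {G} ∪ {T} = {G,T} (union, +1)
HZ@3: {C} ∪ {A} = {A,C} (union, +1)
HUZ@3: {A,C} ∩ {C} = {C} (intersection, +0)
BHOUZ@3: {G,T} ∪ {C} = {C,G,T} (union, +1)
SV@3: {C} ∪ {A} = {A,C} (union, +1)
BHOSUVZ@3: {C,G,T} ∩ {A,C} = {C} (intersection, +0)
BO@4: {G} ∪ {A} = {A,G} (union, +1)
HZ@4: {A} ∪ {G} = {A,G} (union, +1)
HUZ@4: {A,G} ∪ {T} = {A,G,T} (union, +1)
BHOUZ@4: {A,G} ∩ {A,G,T} = {A,G} (intersection, +0)
SV@4: {G} ∩ {G} = {G} (intersection, +0)
BHOSUVZ@4: {A,G} ∩ {G} = {G} (intersection, +0)
BO@5: {C} ∪ {A} = {A,C} (union, +1)
HZ@5: {T} ∪ {C} = {C,T} (union, +1)
HUZ@5: {C,T} ∩ {C} = {C} (intersection, +0)
BHOUZ@5: {A,C} ∩ {C} = {C} (intersection, +0)
SV@5: {T} ∩ {T} = {T} (intersection, +0)
BHOSUVZ@5: {C} ∪ {T} = {C,T} (union, +1)
BO@6: {T} ∩ {T} = {T} (intersection, +0)
HZ@6: {G} ∪ {A} = {A,G} (union, +1)
HUZ@6: {A,G} ∩ {G} = {G} (intersection, +0)
BHOUZ@6: {T} ∪ {G} = {G,T} (union, +1)
SV@6: {G} ∪ {C} = {C,G} (union, +1)
BHOSUVZ@6: {G,T} ∩ {C,G} = {G} (intersection, +0)
per-site changes: [4, 4, 3, 4, 3, 3, 3]; total = 24

24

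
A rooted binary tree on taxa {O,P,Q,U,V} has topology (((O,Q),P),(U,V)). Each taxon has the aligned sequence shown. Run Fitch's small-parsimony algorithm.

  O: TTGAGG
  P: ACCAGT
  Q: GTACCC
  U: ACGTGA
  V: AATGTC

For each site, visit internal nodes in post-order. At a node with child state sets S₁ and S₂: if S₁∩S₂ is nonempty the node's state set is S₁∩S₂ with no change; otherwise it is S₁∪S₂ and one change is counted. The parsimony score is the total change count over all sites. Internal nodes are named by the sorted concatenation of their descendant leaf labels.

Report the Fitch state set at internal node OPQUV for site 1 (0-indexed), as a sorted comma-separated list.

C

OQ@0: {T} ∪ {G} = {G,T} (union, +1)
OPQ@0: {G,T} ∪ {A} = {A,G,T} (union, +1)
UV@0: {A} ∩ {A} = {A} (intersection, +0)
OPQUV@0: {A,G,T} ∩ {A} = {A} (intersection, +0)
OQ@1: {T} ∩ {T} = {T} (intersection, +0)
OPQ@1: {T} ∪ {C} = {C,T} (union, +1)
UV@1: {C} ∪ {A} = {A,C} (union, +1)
OPQUV@1: {C,T} ∩ {A,C} = {C} (intersection, +0)
OQ@2: {G} ∪ {A} = {A,G} (union, +1)
OPQ@2: {A,G} ∪ {C} = {A,C,G} (union, +1)
UV@2: {G} ∪ {T} = {G,T} (union, +1)
OPQUV@2: {A,C,G} ∩ {G,T} = {G} (intersection, +0)
OQ@3: {A} ∪ {C} = {A,C} (union, +1)
OPQ@3: {A,C} ∩ {A} = {A} (intersection, +0)
UV@3: {T} ∪ {G} = {G,T} (union, +1)
OPQUV@3: {A} ∪ {G,T} = {A,G,T} (union, +1)
OQ@4: {G} ∪ {C} = {C,G} (union, +1)
OPQ@4: {C,G} ∩ {G} = {G} (intersection, +0)
UV@4: {G} ∪ {T} = {G,T} (union, +1)
OPQUV@4: {G} ∩ {G,T} = {G} (intersection, +0)
OQ@5: {G} ∪ {C} = {C,G} (union, +1)
OPQ@5: {C,G} ∪ {T} = {C,G,T} (union, +1)
UV@5: {A} ∪ {C} = {A,C} (union, +1)
OPQUV@5: {C,G,T} ∩ {A,C} = {C} (intersection, +0)
per-site changes: [2, 2, 3, 3, 2, 3]; total = 15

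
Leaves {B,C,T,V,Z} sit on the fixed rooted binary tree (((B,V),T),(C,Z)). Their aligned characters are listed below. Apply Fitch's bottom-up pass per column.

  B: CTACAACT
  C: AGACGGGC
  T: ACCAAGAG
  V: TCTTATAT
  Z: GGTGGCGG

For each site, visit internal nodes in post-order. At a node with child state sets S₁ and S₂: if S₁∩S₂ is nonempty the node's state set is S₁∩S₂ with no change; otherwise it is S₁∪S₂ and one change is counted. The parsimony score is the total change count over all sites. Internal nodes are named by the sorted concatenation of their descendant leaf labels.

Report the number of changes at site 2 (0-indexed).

site 0, node BV: B={C} ∪ V={T} → {C,T} (+1)
site 0, node BTV: BV={C,T} ∪ T={A} → {A,C,T} (+1)
site 0, node CZ: C={A} ∪ Z={G} → {A,G} (+1)
site 0, node BCTVZ: BTV={A,C,T} ∩ CZ={A,G} → {A} (+0)
site 1, node BV: B={T} ∪ V={C} → {C,T} (+1)
site 1, node BTV: BV={C,T} ∩ T={C} → {C} (+0)
site 1, node CZ: C={G} ∩ Z={G} → {G} (+0)
site 1, node BCTVZ: BTV={C} ∪ CZ={G} → {C,G} (+1)
site 2, node BV: B={A} ∪ V={T} → {A,T} (+1)
site 2, node BTV: BV={A,T} ∪ T={C} → {A,C,T} (+1)
site 2, node CZ: C={A} ∪ Z={T} → {A,T} (+1)
site 2, node BCTVZ: BTV={A,C,T} ∩ CZ={A,T} → {A,T} (+0)
site 3, node BV: B={C} ∪ V={T} → {C,T} (+1)
site 3, node BTV: BV={C,T} ∪ T={A} → {A,C,T} (+1)
site 3, node CZ: C={C} ∪ Z={G} → {C,G} (+1)
site 3, node BCTVZ: BTV={A,C,T} ∩ CZ={C,G} → {C} (+0)
site 4, node BV: B={A} ∩ V={A} → {A} (+0)
site 4, node BTV: BV={A} ∩ T={A} → {A} (+0)
site 4, node CZ: C={G} ∩ Z={G} → {G} (+0)
site 4, node BCTVZ: BTV={A} ∪ CZ={G} → {A,G} (+1)
site 5, node BV: B={A} ∪ V={T} → {A,T} (+1)
site 5, node BTV: BV={A,T} ∪ T={G} → {A,G,T} (+1)
site 5, node CZ: C={G} ∪ Z={C} → {C,G} (+1)
site 5, node BCTVZ: BTV={A,G,T} ∩ CZ={C,G} → {G} (+0)
site 6, node BV: B={C} ∪ V={A} → {A,C} (+1)
site 6, node BTV: BV={A,C} ∩ T={A} → {A} (+0)
site 6, node CZ: C={G} ∩ Z={G} → {G} (+0)
site 6, node BCTVZ: BTV={A} ∪ CZ={G} → {A,G} (+1)
site 7, node BV: B={T} ∩ V={T} → {T} (+0)
site 7, node BTV: BV={T} ∪ T={G} → {G,T} (+1)
site 7, node CZ: C={C} ∪ Z={G} → {C,G} (+1)
site 7, node BCTVZ: BTV={G,T} ∩ CZ={C,G} → {G} (+0)
per-site changes: [3, 2, 3, 3, 1, 3, 2, 2]; total = 19

3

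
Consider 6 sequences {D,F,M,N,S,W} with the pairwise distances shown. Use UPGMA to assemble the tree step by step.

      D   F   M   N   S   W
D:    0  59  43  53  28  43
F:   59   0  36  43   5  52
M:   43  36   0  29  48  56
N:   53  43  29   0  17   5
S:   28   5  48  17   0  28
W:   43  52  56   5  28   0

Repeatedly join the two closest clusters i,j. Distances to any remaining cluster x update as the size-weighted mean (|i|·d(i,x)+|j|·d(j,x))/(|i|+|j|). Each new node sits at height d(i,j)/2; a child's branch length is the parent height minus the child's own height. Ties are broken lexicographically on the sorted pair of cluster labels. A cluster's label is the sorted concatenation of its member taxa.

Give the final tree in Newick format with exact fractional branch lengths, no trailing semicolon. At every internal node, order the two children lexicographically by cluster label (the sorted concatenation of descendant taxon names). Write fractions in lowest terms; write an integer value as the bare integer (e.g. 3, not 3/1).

(D:113/5,(((F:5/2,S:5/2):15,(N:5/2,W:5/2):15):29/8,M:169/8):59/40)

step 1: merge (F,S) at d=5; branch lengths F→5/2, S→5/2; new cluster FS
  updated: d(D,FS)=87/2, d(FS,M)=42, d(FS,N)=30, d(FS,W)=40
step 2: merge (N,W) at d=5; branch lengths N→5/2, W→5/2; new cluster NW
  updated: d(D,NW)=48, d(FS,NW)=35, d(M,NW)=85/2
step 3: merge (FS,NW) at d=35; branch lengths FS→15, NW→15; new cluster FNSW
  updated: d(D,FNSW)=183/4, d(FNSW,M)=169/4
step 4: merge (FNSW,M) at d=169/4; branch lengths FNSW→29/8, M→169/8; new cluster FMNSW
  updated: d(D,FMNSW)=226/5
step 5: merge (D,FMNSW) at d=226/5; branch lengths D→113/5, FMNSW→59/40; new cluster DFMNSW
final tree: (D:113/5,(((F:5/2,S:5/2):15,(N:5/2,W:5/2):15):29/8,M:169/8):59/40)
total length: 3553/40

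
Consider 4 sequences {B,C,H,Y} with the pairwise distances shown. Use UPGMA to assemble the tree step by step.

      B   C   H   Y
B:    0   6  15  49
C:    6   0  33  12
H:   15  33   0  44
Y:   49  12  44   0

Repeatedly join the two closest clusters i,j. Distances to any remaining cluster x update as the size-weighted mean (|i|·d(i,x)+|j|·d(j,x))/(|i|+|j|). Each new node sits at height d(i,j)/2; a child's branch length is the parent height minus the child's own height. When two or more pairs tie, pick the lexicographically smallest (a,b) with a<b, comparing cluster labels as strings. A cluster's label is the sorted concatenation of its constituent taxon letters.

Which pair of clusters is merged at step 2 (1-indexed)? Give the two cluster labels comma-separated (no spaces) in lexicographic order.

iteration 1: select B,C (d=6); attach at lengths (3, 3); label the merged cluster BC
  updated: d(BC,H)=24, d(BC,Y)=61/2
iteration 2: select BC,H (d=24); attach at lengths (9, 12); label the merged cluster BCH
  updated: d(BCH,Y)=35
iteration 3: select BCH,Y (d=35); attach at lengths (11/2, 35/2); label the merged cluster BCHY
final tree: (((B:3,C:3):9,H:12):11/2,Y:35/2)
total length: 50

BC,H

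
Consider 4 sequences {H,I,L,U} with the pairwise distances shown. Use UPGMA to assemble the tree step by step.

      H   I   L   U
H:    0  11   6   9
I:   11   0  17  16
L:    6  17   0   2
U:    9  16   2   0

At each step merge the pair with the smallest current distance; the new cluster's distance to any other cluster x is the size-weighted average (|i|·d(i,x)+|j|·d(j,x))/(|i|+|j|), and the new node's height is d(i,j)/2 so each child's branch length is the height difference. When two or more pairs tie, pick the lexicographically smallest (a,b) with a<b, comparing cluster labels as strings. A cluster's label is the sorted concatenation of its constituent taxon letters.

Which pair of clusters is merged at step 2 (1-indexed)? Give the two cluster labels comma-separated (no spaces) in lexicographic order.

step 1: merge (L,U) at d=2; branch lengths L→1, U→1; new cluster LU
  updated: d(H,LU)=15/2, d(I,LU)=33/2
step 2: merge (H,LU) at d=15/2; branch lengths H→15/4, LU→11/4; new cluster HLU
  updated: d(HLU,I)=44/3
step 3: merge (HLU,I) at d=44/3; branch lengths HLU→43/12, I→22/3; new cluster HILU
final tree: ((H:15/4,(L:1,U:1):11/4):43/12,I:22/3)
total length: 233/12

H,LU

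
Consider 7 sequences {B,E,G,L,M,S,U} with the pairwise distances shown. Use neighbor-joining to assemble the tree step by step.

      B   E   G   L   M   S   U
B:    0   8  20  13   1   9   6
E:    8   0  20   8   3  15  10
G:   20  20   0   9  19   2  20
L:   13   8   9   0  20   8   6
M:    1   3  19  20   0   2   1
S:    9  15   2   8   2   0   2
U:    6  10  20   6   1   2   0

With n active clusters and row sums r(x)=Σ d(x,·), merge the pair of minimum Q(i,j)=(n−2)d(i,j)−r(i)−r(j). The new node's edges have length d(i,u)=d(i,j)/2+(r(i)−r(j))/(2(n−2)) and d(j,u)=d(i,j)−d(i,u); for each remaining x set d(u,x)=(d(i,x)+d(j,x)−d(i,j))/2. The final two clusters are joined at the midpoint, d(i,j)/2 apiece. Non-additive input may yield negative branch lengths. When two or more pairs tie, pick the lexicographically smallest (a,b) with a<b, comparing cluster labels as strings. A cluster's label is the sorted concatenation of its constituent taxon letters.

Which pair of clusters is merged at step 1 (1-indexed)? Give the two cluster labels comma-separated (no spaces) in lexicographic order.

G,S

step 1: merge (G,S) at d=2, Q=-118; branch lengths G→31/5, S→-21/5; new cluster GS
  updated: d(B,GS)=27/2, d(E,GS)=33/2, d(GS,L)=15/2, d(GS,M)=19/2, d(GS,U)=10
step 2: merge (GS,L) at d=15/2, Q=-163/2; branch lengths GS→65/16, L→55/16; new cluster GLS
  updated: d(B,GLS)=19/2, d(E,GLS)=17/2, d(GLS,M)=11, d(GLS,U)=17/4
step 3: merge (GLS,U) at d=17/4, Q=-167/4; branch lengths GLS→33/8, U→1/8; new cluster GLSU
  updated: d(B,GLSU)=45/8, d(E,GLSU)=57/8, d(GLSU,M)=31/8
step 4: merge (B,M) at d=1, Q=-41/2; branch lengths B→35/16, M→-19/16; new cluster BM
  updated: d(BM,E)=5, d(BM,GLSU)=17/4
step 5: merge (BM,E) at d=5, Q=-131/8; branch lengths BM→17/16, E→63/16; new cluster BEM
  updated: d(BEM,GLSU)=51/16
step 6: merge (BEM,GLSU) at d=51/16; branch lengths BEM→51/32, GLSU→51/32; new cluster BEGLMSU
final tree: (((B:35/16,M:-19/16):17/16,E:63/16):51/32,(((G:31/5,S:-21/5):65/16,L:55/16):33/8,U:1/8):51/32)
total length: 367/16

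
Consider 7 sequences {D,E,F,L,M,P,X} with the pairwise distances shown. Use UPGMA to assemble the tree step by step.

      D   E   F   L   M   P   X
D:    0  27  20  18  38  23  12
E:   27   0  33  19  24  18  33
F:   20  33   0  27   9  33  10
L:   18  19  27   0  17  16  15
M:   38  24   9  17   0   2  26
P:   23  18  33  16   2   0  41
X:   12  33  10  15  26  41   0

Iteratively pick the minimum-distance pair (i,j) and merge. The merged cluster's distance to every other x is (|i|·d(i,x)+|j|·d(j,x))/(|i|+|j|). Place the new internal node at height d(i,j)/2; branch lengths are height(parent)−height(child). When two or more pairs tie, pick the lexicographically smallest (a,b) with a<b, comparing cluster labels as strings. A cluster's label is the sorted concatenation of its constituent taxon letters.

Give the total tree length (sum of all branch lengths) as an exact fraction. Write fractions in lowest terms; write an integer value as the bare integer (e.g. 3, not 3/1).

step 1: merge (M,P) at d=2; branch lengths M→1, P→1; new cluster MP
  updated: d(D,MP)=61/2, d(E,MP)=21, d(F,MP)=21, d(L,MP)=33/2, d(MP,X)=67/2
step 2: merge (F,X) at d=10; branch lengths F→5, X→5; new cluster FX
  updated: d(D,FX)=16, d(E,FX)=33, d(FX,L)=21, d(FX,MP)=109/4
step 3: merge (D,FX) at d=16; branch lengths D→8, FX→3; new cluster DFX
  updated: d(DFX,E)=31, d(DFX,L)=20, d(DFX,MP)=85/3
step 4: merge (L,MP) at d=33/2; branch lengths L→33/4, MP→29/4; new cluster LMP
  updated: d(DFX,LMP)=230/9, d(E,LMP)=61/3
step 5: merge (E,LMP) at d=61/3; branch lengths E→61/6, LMP→23/12; new cluster ELMP
  updated: d(DFX,ELMP)=323/12
step 6: merge (DFX,ELMP) at d=323/12; branch lengths DFX→131/24, ELMP→79/24; new cluster DEFLMPX
final tree: ((D:8,(F:5,X:5):3):131/24,(E:61/6,(L:33/4,(M:1,P:1):29/4):23/12):79/24)
total length: 178/3

178/3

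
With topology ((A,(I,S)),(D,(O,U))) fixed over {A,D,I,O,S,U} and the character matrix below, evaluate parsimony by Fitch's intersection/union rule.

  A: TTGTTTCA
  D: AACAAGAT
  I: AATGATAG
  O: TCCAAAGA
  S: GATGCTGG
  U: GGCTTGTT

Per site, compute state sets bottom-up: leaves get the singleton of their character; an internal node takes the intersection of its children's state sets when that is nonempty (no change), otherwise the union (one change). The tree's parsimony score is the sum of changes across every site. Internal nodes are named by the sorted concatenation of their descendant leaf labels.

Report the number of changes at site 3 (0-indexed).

site 0, node IS: I={A} ∪ S={G} → {A,G} (+1)
site 0, node AIS: A={T} ∪ IS={A,G} → {A,G,T} (+1)
site 0, node OU: O={T} ∪ U={G} → {G,T} (+1)
site 0, node DOU: D={A} ∪ OU={G,T} → {A,G,T} (+1)
site 0, node ADIOSU: AIS={A,G,T} ∩ DOU={A,G,T} → {A,G,T} (+0)
site 1, node IS: I={A} ∩ S={A} → {A} (+0)
site 1, node AIS: A={T} ∪ IS={A} → {A,T} (+1)
site 1, node OU: O={C} ∪ U={G} → {C,G} (+1)
site 1, node DOU: D={A} ∪ OU={C,G} → {A,C,G} (+1)
site 1, node ADIOSU: AIS={A,T} ∩ DOU={A,C,G} → {A} (+0)
site 2, node IS: I={T} ∩ S={T} → {T} (+0)
site 2, node AIS: A={G} ∪ IS={T} → {G,T} (+1)
site 2, node OU: O={C} ∩ U={C} → {C} (+0)
site 2, node DOU: D={C} ∩ OU={C} → {C} (+0)
site 2, node ADIOSU: AIS={G,T} ∪ DOU={C} → {C,G,T} (+1)
site 3, node IS: I={G} ∩ S={G} → {G} (+0)
site 3, node AIS: A={T} ∪ IS={G} → {G,T} (+1)
site 3, node OU: O={A} ∪ U={T} → {A,T} (+1)
site 3, node DOU: D={A} ∩ OU={A,T} → {A} (+0)
site 3, node ADIOSU: AIS={G,T} ∪ DOU={A} → {A,G,T} (+1)
site 4, node IS: I={A} ∪ S={C} → {A,C} (+1)
site 4, node AIS: A={T} ∪ IS={A,C} → {A,C,T} (+1)
site 4, node OU: O={A} ∪ U={T} → {A,T} (+1)
site 4, node DOU: D={A} ∩ OU={A,T} → {A} (+0)
site 4, node ADIOSU: AIS={A,C,T} ∩ DOU={A} → {A} (+0)
site 5, node IS: I={T} ∩ S={T} → {T} (+0)
site 5, node AIS: A={T} ∩ IS={T} → {T} (+0)
site 5, node OU: O={A} ∪ U={G} → {A,G} (+1)
site 5, node DOU: D={G} ∩ OU={A,G} → {G} (+0)
site 5, node ADIOSU: AIS={T} ∪ DOU={G} → {G,T} (+1)
site 6, node IS: I={A} ∪ S={G} → {A,G} (+1)
site 6, node AIS: A={C} ∪ IS={A,G} → {A,C,G} (+1)
site 6, node OU: O={G} ∪ U={T} → {G,T} (+1)
site 6, node DOU: D={A} ∪ OU={G,T} → {A,G,T} (+1)
site 6, node ADIOSU: AIS={A,C,G} ∩ DOU={A,G,T} → {A,G} (+0)
site 7, node IS: I={G} ∩ S={G} → {G} (+0)
site 7, node AIS: A={A} ∪ IS={G} → {A,G} (+1)
site 7, node OU: O={A} ∪ U={T} → {A,T} (+1)
site 7, node DOU: D={T} ∩ OU={A,T} → {T} (+0)
site 7, node ADIOSU: AIS={A,G} ∪ DOU={T} → {A,G,T} (+1)
per-site changes: [4, 3, 2, 3, 3, 2, 4, 3]; total = 24

3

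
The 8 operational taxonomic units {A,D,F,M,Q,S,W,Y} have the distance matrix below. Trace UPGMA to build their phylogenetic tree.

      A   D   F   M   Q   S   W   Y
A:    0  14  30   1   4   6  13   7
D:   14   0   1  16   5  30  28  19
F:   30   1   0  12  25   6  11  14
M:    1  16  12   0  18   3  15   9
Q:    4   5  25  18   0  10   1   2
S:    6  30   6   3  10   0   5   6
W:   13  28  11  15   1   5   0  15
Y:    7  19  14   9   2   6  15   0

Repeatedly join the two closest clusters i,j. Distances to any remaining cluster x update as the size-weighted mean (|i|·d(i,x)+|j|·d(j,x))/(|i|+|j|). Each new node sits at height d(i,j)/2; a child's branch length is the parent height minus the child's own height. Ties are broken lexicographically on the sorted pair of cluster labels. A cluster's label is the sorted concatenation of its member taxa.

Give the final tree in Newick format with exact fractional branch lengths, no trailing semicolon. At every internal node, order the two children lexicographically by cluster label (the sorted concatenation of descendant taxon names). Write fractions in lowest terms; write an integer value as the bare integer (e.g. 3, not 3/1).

1. join A+M (d=1) ⇒ AM; edges |A|=1/2, |M|=1/2
  updated: d(AM,D)=15, d(AM,F)=21, d(AM,Q)=11, d(AM,S)=9/2, d(AM,W)=14, d(AM,Y)=8
2. join D+F (d=1) ⇒ DF; edges |D|=1/2, |F|=1/2
  updated: d(AM,DF)=18, d(DF,Q)=15, d(DF,S)=18, d(DF,W)=39/2, d(DF,Y)=33/2
3. join Q+W (d=1) ⇒ QW; edges |Q|=1/2, |W|=1/2
  updated: d(AM,QW)=25/2, d(DF,QW)=69/4, d(QW,S)=15/2, d(QW,Y)=17/2
4. join AM+S (d=9/2) ⇒ AMS; edges |AM|=7/4, |S|=9/4
  updated: d(AMS,DF)=18, d(AMS,QW)=65/6, d(AMS,Y)=22/3
5. join AMS+Y (d=22/3) ⇒ AMSY; edges |AMS|=17/12, |Y|=11/3
  updated: d(AMSY,DF)=141/8, d(AMSY,QW)=41/4
6. join AMSY+QW (d=41/4) ⇒ AMQSWY; edges |AMSY|=35/24, |QW|=37/8
  updated: d(AMQSWY,DF)=35/2
7. join AMQSWY+DF (d=35/2) ⇒ ADFMQSWY; edges |AMQSWY|=29/8, |DF|=33/4
final tree: (((((A:1/2,M:1/2):7/4,S:9/4):17/12,Y:11/3):35/24,(Q:1/2,W:1/2):37/8):29/8,(D:1/2,F:1/2):33/4)
total length: 721/24

(((((A:1/2,M:1/2):7/4,S:9/4):17/12,Y:11/3):35/24,(Q:1/2,W:1/2):37/8):29/8,(D:1/2,F:1/2):33/4)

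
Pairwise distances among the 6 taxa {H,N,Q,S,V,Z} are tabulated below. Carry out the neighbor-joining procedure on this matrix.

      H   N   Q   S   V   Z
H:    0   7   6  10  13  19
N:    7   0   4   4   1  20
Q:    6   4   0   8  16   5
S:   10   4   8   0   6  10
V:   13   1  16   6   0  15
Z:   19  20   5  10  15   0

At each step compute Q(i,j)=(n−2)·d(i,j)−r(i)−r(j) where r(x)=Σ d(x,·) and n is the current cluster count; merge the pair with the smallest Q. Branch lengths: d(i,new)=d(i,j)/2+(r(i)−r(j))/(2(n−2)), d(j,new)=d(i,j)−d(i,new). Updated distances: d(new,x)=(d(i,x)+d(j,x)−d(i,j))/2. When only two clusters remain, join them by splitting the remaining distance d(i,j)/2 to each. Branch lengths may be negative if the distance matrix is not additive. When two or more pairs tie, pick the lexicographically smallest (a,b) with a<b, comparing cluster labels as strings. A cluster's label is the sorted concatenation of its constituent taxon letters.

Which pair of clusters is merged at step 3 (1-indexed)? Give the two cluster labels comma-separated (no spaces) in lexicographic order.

1. join Q+Z (d=5, Q=-88) ⇒ QZ; edges |Q|=-5/4, |Z|=25/4
  updated: d(H,QZ)=10, d(N,QZ)=19/2, d(QZ,S)=13/2, d(QZ,V)=13
2. join N+V (d=1, Q=-103/2) ⇒ NV; edges |N|=-17/12, |V|=29/12
  updated: d(H,NV)=19/2, d(NV,QZ)=43/4, d(NV,S)=9/2
3. join H+QZ (d=10, Q=-147/4) ⇒ HQZ; edges |H|=89/16, |QZ|=71/16
  updated: d(HQZ,NV)=41/8, d(HQZ,S)=13/4
4. join HQZ+NV (d=41/8, Q=-103/8) ⇒ HNQVZ; edges |HQZ|=31/16, |NV|=51/16
  updated: d(HNQVZ,S)=21/16
5. join HNQVZ+S (d=21/16) ⇒ HNQSVZ; edges |HNQVZ|=21/32, |S|=21/32
final tree: (((H:89/16,(Q:-5/4,Z:25/4):71/16):31/16,(N:-17/12,V:29/12):51/16):21/32,S:21/32)
total length: 359/16

H,QZ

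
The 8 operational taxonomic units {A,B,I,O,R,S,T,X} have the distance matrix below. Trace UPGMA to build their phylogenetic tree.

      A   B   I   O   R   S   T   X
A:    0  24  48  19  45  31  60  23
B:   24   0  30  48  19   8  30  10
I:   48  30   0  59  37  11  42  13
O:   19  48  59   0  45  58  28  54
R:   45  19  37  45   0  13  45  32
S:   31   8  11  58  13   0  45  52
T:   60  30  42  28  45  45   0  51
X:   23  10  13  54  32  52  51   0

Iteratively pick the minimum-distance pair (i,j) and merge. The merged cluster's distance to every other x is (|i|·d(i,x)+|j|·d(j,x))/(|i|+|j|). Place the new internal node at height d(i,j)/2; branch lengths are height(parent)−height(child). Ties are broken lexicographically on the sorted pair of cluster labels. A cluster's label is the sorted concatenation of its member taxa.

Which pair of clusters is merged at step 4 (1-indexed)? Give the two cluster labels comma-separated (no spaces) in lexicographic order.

A,O

1. join B+S (d=8) ⇒ BS; edges |B|=4, |S|=4
  updated: d(A,BS)=55/2, d(BS,I)=41/2, d(BS,O)=53, d(BS,R)=16, d(BS,T)=75/2, d(BS,X)=31
2. join I+X (d=13) ⇒ IX; edges |I|=13/2, |X|=13/2
  updated: d(A,IX)=71/2, d(BS,IX)=103/4, d(IX,O)=113/2, d(IX,R)=69/2, d(IX,T)=93/2
3. join BS+R (d=16) ⇒ BRS; edges |BS|=4, |R|=8
  updated: d(A,BRS)=100/3, d(BRS,IX)=86/3, d(BRS,O)=151/3, d(BRS,T)=40
4. join A+O (d=19) ⇒ AO; edges |A|=19/2, |O|=19/2
  updated: d(AO,BRS)=251/6, d(AO,IX)=46, d(AO,T)=44
5. join BRS+IX (d=86/3) ⇒ BIRSX; edges |BRS|=19/3, |IX|=47/6
  updated: d(AO,BIRSX)=87/2, d(BIRSX,T)=213/5
6. join BIRSX+T (d=213/5) ⇒ BIRSTX; edges |BIRSX|=209/30, |T|=213/10
  updated: d(AO,BIRSTX)=523/12
7. join AO+BIRSTX (d=523/12) ⇒ ABIORSTX; edges |AO|=295/24, |BIRSTX|=59/120
final tree: ((A:19/2,O:19/2):295/24,((((B:4,S:4):4,R:8):19/3,(I:13/2,X:13/2):47/6):209/30,T:213/10):59/120)
total length: 6433/60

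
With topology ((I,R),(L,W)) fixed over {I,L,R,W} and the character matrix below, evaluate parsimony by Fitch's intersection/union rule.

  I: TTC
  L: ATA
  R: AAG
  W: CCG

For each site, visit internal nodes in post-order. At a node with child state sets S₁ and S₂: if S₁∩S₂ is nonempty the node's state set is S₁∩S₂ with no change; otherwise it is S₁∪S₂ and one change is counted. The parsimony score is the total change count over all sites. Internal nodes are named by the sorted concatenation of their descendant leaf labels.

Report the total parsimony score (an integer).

IR@0: {T} ∪ {A} = {A,T} (union, +1)
LW@0: {A} ∪ {C} = {A,C} (union, +1)
ILRW@0: {A,T} ∩ {A,C} = {A} (intersection, +0)
IR@1: {T} ∪ {A} = {A,T} (union, +1)
LW@1: {T} ∪ {C} = {C,T} (union, +1)
ILRW@1: {A,T} ∩ {C,T} = {T} (intersection, +0)
IR@2: {C} ∪ {G} = {C,G} (union, +1)
LW@2: {A} ∪ {G} = {A,G} (union, +1)
ILRW@2: {C,G} ∩ {A,G} = {G} (intersection, +0)
per-site changes: [2, 2, 2]; total = 6

6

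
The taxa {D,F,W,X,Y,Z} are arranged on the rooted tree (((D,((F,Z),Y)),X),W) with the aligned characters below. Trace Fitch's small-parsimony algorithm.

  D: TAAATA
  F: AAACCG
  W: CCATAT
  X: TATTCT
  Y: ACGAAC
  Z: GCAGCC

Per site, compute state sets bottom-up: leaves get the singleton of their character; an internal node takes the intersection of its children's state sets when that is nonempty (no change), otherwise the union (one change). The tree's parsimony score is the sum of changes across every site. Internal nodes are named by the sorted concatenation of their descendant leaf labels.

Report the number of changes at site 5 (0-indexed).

3

FZ@0: {A} ∪ {G} = {A,G} (union, +1)
FYZ@0: {A,G} ∩ {A} = {A} (intersection, +0)
DFYZ@0: {T} ∪ {A} = {A,T} (union, +1)
DFXYZ@0: {A,T} ∩ {T} = {T} (intersection, +0)
DFWXYZ@0: {T} ∪ {C} = {C,T} (union, +1)
FZ@1: {A} ∪ {C} = {A,C} (union, +1)
FYZ@1: {A,C} ∩ {C} = {C} (intersection, +0)
DFYZ@1: {A} ∪ {C} = {A,C} (union, +1)
DFXYZ@1: {A,C} ∩ {A} = {A} (intersection, +0)
DFWXYZ@1: {A} ∪ {C} = {A,C} (union, +1)
FZ@2: {A} ∩ {A} = {A} (intersection, +0)
FYZ@2: {A} ∪ {G} = {A,G} (union, +1)
DFYZ@2: {A} ∩ {A,G} = {A} (intersection, +0)
DFXYZ@2: {A} ∪ {T} = {A,T} (union, +1)
DFWXYZ@2: {A,T} ∩ {A} = {A} (intersection, +0)
FZ@3: {C} ∪ {G} = {C,G} (union, +1)
FYZ@3: {C,G} ∪ {A} = {A,C,G} (union, +1)
DFYZ@3: {A} ∩ {A,C,G} = {A} (intersection, +0)
DFXYZ@3: {A} ∪ {T} = {A,T} (union, +1)
DFWXYZ@3: {A,T} ∩ {T} = {T} (intersection, +0)
FZ@4: {C} ∩ {C} = {C} (intersection, +0)
FYZ@4: {C} ∪ {A} = {A,C} (union, +1)
DFYZ@4: {T} ∪ {A,C} = {A,C,T} (union, +1)
DFXYZ@4: {A,C,T} ∩ {C} = {C} (intersection, +0)
DFWXYZ@4: {C} ∪ {A} = {A,C} (union, +1)
FZ@5: {G} ∪ {C} = {C,G} (union, +1)
FYZ@5: {C,G} ∩ {C} = {C} (intersection, +0)
DFYZ@5: {A} ∪ {C} = {A,C} (union, +1)
DFXYZ@5: {A,C} ∪ {T} = {A,C,T} (union, +1)
DFWXYZ@5: {A,C,T} ∩ {T} = {T} (intersection, +0)
per-site changes: [3, 3, 2, 3, 3, 3]; total = 17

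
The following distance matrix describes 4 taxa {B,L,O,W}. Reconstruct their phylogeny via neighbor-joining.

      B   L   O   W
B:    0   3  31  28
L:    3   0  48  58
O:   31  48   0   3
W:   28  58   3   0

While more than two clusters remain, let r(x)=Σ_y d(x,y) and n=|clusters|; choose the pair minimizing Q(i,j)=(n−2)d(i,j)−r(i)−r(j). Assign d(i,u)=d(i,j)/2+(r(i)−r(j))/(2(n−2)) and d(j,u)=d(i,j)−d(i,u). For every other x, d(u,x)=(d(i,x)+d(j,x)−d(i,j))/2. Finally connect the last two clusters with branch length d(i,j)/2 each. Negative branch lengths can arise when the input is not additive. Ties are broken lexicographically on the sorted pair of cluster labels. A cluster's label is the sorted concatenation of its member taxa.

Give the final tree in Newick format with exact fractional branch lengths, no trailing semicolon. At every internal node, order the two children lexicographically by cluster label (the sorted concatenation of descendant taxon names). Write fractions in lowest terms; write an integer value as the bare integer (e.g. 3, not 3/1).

1. join B+L (d=3, Q=-165) ⇒ BL; edges |B|=-41/4, |L|=53/4
  updated: d(BL,O)=38, d(BL,W)=83/2
2. join BL+O (d=38, Q=-165/2) ⇒ BLO; edges |BL|=153/4, |O|=-1/4
  updated: d(BLO,W)=13/4
3. join BLO+W (d=13/4) ⇒ BLOW; edges |BLO|=13/8, |W|=13/8
final tree: (((B:-41/4,L:53/4):153/4,O:-1/4):13/8,W:13/8)
total length: 177/4

(((B:-41/4,L:53/4):153/4,O:-1/4):13/8,W:13/8)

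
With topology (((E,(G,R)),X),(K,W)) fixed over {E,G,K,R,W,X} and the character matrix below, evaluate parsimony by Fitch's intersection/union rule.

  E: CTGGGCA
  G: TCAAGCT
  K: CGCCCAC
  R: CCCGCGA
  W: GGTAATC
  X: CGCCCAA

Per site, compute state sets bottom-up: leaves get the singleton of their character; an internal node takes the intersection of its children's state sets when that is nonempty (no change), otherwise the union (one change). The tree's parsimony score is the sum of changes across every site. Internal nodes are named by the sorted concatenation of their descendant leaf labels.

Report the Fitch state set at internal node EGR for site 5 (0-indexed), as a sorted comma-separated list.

GR@0: {T} ∪ {C} = {C,T} (union, +1)
EGR@0: {C} ∩ {C,T} = {C} (intersection, +0)
EGRX@0: {C} ∩ {C} = {C} (intersection, +0)
KW@0: {C} ∪ {G} = {C,G} (union, +1)
EGKRWX@0: {C} ∩ {C,G} = {C} (intersection, +0)
GR@1: {C} ∩ {C} = {C} (intersection, +0)
EGR@1: {T} ∪ {C} = {C,T} (union, +1)
EGRX@1: {C,T} ∪ {G} = {C,G,T} (union, +1)
KW@1: {G} ∩ {G} = {G} (intersection, +0)
EGKRWX@1: {C,G,T} ∩ {G} = {G} (intersection, +0)
GR@2: {A} ∪ {C} = {A,C} (union, +1)
EGR@2: {G} ∪ {A,C} = {A,C,G} (union, +1)
EGRX@2: {A,C,G} ∩ {C} = {C} (intersection, +0)
KW@2: {C} ∪ {T} = {C,T} (union, +1)
EGKRWX@2: {C} ∩ {C,T} = {C} (intersection, +0)
GR@3: {A} ∪ {G} = {A,G} (union, +1)
EGR@3: {G} ∩ {A,G} = {G} (intersection, +0)
EGRX@3: {G} ∪ {C} = {C,G} (union, +1)
KW@3: {C} ∪ {A} = {A,C} (union, +1)
EGKRWX@3: {C,G} ∩ {A,C} = {C} (intersection, +0)
GR@4: {G} ∪ {C} = {C,G} (union, +1)
EGR@4: {G} ∩ {C,G} = {G} (intersection, +0)
EGRX@4: {G} ∪ {C} = {C,G} (union, +1)
KW@4: {C} ∪ {A} = {A,C} (union, +1)
EGKRWX@4: {C,G} ∩ {A,C} = {C} (intersection, +0)
GR@5: {C} ∪ {G} = {C,G} (union, +1)
EGR@5: {C} ∩ {C,G} = {C} (intersection, +0)
EGRX@5: {C} ∪ {A} = {A,C} (union, +1)
KW@5: {A} ∪ {T} = {A,T} (union, +1)
EGKRWX@5: {A,C} ∩ {A,T} = {A} (intersection, +0)
GR@6: {T} ∪ {A} = {A,T} (union, +1)
EGR@6: {A} ∩ {A,T} = {A} (intersection, +0)
EGRX@6: {A} ∩ {A} = {A} (intersection, +0)
KW@6: {C} ∩ {C} = {C} (intersection, +0)
EGKRWX@6: {A} ∪ {C} = {A,C} (union, +1)
per-site changes: [2, 2, 3, 3, 3, 3, 2]; total = 18

C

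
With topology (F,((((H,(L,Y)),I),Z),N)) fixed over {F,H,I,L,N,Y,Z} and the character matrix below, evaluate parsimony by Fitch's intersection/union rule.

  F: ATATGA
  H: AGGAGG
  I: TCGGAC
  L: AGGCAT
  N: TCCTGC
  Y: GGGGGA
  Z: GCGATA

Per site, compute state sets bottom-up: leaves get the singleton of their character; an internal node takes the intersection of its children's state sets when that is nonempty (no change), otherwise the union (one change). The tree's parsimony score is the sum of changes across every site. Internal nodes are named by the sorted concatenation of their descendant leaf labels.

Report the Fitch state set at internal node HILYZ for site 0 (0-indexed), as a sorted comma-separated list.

A,G,T

[col 0] LY: children L:{A}, Y:{G} ∪→ {A,G}; cost 1
[col 0] HLY: children H:{A}, LY:{A,G} ∩→ {A}; cost 0
[col 0] HILY: children HLY:{A}, I:{T} ∪→ {A,T}; cost 1
[col 0] HILYZ: children HILY:{A,T}, Z:{G} ∪→ {A,G,T}; cost 1
[col 0] HILNYZ: children HILYZ:{A,G,T}, N:{T} ∩→ {T}; cost 0
[col 0] FHILNYZ: children F:{A}, HILNYZ:{T} ∪→ {A,T}; cost 1
[col 1] LY: children L:{G}, Y:{G} ∩→ {G}; cost 0
[col 1] HLY: children H:{G}, LY:{G} ∩→ {G}; cost 0
[col 1] HILY: children HLY:{G}, I:{C} ∪→ {C,G}; cost 1
[col 1] HILYZ: children HILY:{C,G}, Z:{C} ∩→ {C}; cost 0
[col 1] HILNYZ: children HILYZ:{C}, N:{C} ∩→ {C}; cost 0
[col 1] FHILNYZ: children F:{T}, HILNYZ:{C} ∪→ {C,T}; cost 1
[col 2] LY: children L:{G}, Y:{G} ∩→ {G}; cost 0
[col 2] HLY: children H:{G}, LY:{G} ∩→ {G}; cost 0
[col 2] HILY: children HLY:{G}, I:{G} ∩→ {G}; cost 0
[col 2] HILYZ: children HILY:{G}, Z:{G} ∩→ {G}; cost 0
[col 2] HILNYZ: children HILYZ:{G}, N:{C} ∪→ {C,G}; cost 1
[col 2] FHILNYZ: children F:{A}, HILNYZ:{C,G} ∪→ {A,C,G}; cost 1
[col 3] LY: children L:{C}, Y:{G} ∪→ {C,G}; cost 1
[col 3] HLY: children H:{A}, LY:{C,G} ∪→ {A,C,G}; cost 1
[col 3] HILY: children HLY:{A,C,G}, I:{G} ∩→ {G}; cost 0
[col 3] HILYZ: children HILY:{G}, Z:{A} ∪→ {A,G}; cost 1
[col 3] HILNYZ: children HILYZ:{A,G}, N:{T} ∪→ {A,G,T}; cost 1
[col 3] FHILNYZ: children F:{T}, HILNYZ:{A,G,T} ∩→ {T}; cost 0
[col 4] LY: children L:{A}, Y:{G} ∪→ {A,G}; cost 1
[col 4] HLY: children H:{G}, LY:{A,G} ∩→ {G}; cost 0
[col 4] HILY: children HLY:{G}, I:{A} ∪→ {A,G}; cost 1
[col 4] HILYZ: children HILY:{A,G}, Z:{T} ∪→ {A,G,T}; cost 1
[col 4] HILNYZ: children HILYZ:{A,G,T}, N:{G} ∩→ {G}; cost 0
[col 4] FHILNYZ: children F:{G}, HILNYZ:{G} ∩→ {G}; cost 0
[col 5] LY: children L:{T}, Y:{A} ∪→ {A,T}; cost 1
[col 5] HLY: children H:{G}, LY:{A,T} ∪→ {A,G,T}; cost 1
[col 5] HILY: children HLY:{A,G,T}, I:{C} ∪→ {A,C,G,T}; cost 1
[col 5] HILYZ: children HILY:{A,C,G,T}, Z:{A} ∩→ {A}; cost 0
[col 5] HILNYZ: children HILYZ:{A}, N:{C} ∪→ {A,C}; cost 1
[col 5] FHILNYZ: children F:{A}, HILNYZ:{A,C} ∩→ {A}; cost 0
per-site changes: [4, 2, 2, 4, 3, 4]; total = 19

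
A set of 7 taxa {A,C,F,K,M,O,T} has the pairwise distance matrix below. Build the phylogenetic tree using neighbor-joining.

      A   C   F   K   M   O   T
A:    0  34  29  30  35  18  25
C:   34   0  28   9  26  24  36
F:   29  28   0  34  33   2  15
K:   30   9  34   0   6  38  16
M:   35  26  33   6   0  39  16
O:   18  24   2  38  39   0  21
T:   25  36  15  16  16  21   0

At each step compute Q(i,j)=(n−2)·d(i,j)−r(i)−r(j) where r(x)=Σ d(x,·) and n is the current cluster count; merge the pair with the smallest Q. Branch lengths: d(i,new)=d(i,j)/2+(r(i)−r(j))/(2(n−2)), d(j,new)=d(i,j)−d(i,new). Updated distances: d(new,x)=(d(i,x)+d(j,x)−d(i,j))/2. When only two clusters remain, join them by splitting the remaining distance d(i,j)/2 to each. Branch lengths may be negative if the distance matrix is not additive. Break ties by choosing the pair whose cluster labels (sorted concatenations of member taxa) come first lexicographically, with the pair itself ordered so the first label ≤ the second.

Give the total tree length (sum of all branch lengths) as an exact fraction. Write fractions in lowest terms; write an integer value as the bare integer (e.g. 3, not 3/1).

253/4

step 1: merge (F,O) at d=2, Q=-273; branch lengths F→9/10, O→11/10; new cluster FO
  updated: d(A,FO)=45/2, d(C,FO)=25, d(FO,K)=35, d(FO,M)=35, d(FO,T)=17
step 2: merge (A,FO) at d=45/2, Q=-191; branch lengths A→51/4, FO→39/4; new cluster AFO
  updated: d(AFO,C)=73/4, d(AFO,K)=85/4, d(AFO,M)=95/4, d(AFO,T)=39/4
step 3: merge (AFO,T) at d=39/4, Q=-243/2; branch lengths AFO→49/12, T→17/3; new cluster AFOT
  updated: d(AFOT,C)=89/4, d(AFOT,K)=55/4, d(AFOT,M)=15
step 4: merge (AFOT,M) at d=15, Q=-68; branch lengths AFOT→17/2, M→13/2; new cluster AFMOT
  updated: d(AFMOT,C)=133/8, d(AFMOT,K)=19/8
step 5: merge (AFMOT,C) at d=133/8, Q=-28; branch lengths AFMOT→5, C→93/8; new cluster ACFMOT
  updated: d(ACFMOT,K)=-21/8
step 6: merge (ACFMOT,K) at d=-21/8; branch lengths ACFMOT→-21/16, K→-21/16; new cluster ACFKMOT
final tree: (((((A:51/4,(F:9/10,O:11/10):39/4):49/12,T:17/3):17/2,M:13/2):5,C:93/8):-21/16,K:-21/16)
total length: 253/4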